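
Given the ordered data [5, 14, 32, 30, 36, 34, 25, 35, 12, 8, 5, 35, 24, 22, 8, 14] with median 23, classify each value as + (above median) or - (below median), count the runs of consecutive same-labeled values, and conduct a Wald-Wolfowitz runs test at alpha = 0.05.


Step 1: Compute median = 23; label A = above, B = below.
Labels in order: BBAAAAAABBBAABBB  (n_A = 8, n_B = 8)
Step 2: Count runs R = 5.
Step 3: Under H0 (random ordering), E[R] = 2*n_A*n_B/(n_A+n_B) + 1 = 2*8*8/16 + 1 = 9.0000.
        Var[R] = 2*n_A*n_B*(2*n_A*n_B - n_A - n_B) / ((n_A+n_B)^2 * (n_A+n_B-1)) = 14336/3840 = 3.7333.
        SD[R] = 1.9322.
Step 4: Continuity-corrected z = (R + 0.5 - E[R]) / SD[R] = (5 + 0.5 - 9.0000) / 1.9322 = -1.8114.
Step 5: Two-sided p-value via normal approximation = 2*(1 - Phi(|z|)) = 0.070076.
Step 6: alpha = 0.05. fail to reject H0.

R = 5, z = -1.8114, p = 0.070076, fail to reject H0.


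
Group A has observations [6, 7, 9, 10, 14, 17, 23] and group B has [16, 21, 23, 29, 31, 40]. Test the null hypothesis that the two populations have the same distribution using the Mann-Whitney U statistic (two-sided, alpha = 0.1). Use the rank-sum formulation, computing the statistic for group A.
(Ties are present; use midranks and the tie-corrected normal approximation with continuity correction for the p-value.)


Step 1: Combine and sort all 13 observations; assign midranks.
sorted (value, group): (6,X), (7,X), (9,X), (10,X), (14,X), (16,Y), (17,X), (21,Y), (23,X), (23,Y), (29,Y), (31,Y), (40,Y)
ranks: 6->1, 7->2, 9->3, 10->4, 14->5, 16->6, 17->7, 21->8, 23->9.5, 23->9.5, 29->11, 31->12, 40->13
Step 2: Rank sum for X: R1 = 1 + 2 + 3 + 4 + 5 + 7 + 9.5 = 31.5.
Step 3: U_X = R1 - n1(n1+1)/2 = 31.5 - 7*8/2 = 31.5 - 28 = 3.5.
       U_Y = n1*n2 - U_X = 42 - 3.5 = 38.5.
Step 4: Ties are present, so use the tie-corrected normal approximation (with continuity correction) for the p-value.
Step 5: p-value = 0.015019; compare to alpha = 0.1. reject H0.

U_X = 3.5, p = 0.015019, reject H0 at alpha = 0.1.


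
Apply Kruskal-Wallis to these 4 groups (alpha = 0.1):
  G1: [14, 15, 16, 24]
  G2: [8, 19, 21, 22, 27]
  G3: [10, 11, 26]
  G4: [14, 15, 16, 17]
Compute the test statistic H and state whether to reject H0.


Step 1: Combine all N = 16 observations and assign midranks.
sorted (value, group, rank): (8,G2,1), (10,G3,2), (11,G3,3), (14,G1,4.5), (14,G4,4.5), (15,G1,6.5), (15,G4,6.5), (16,G1,8.5), (16,G4,8.5), (17,G4,10), (19,G2,11), (21,G2,12), (22,G2,13), (24,G1,14), (26,G3,15), (27,G2,16)
Step 2: Sum ranks within each group.
R_1 = 33.5 (n_1 = 4)
R_2 = 53 (n_2 = 5)
R_3 = 20 (n_3 = 3)
R_4 = 29.5 (n_4 = 4)
Step 3: H = 12/(N(N+1)) * sum(R_i^2/n_i) - 3(N+1)
     = 12/(16*17) * (33.5^2/4 + 53^2/5 + 20^2/3 + 29.5^2/4) - 3*17
     = 0.044118 * 1193.26 - 51
     = 1.643750.
Step 4: Ties present; correction factor C = 1 - 18/(16^3 - 16) = 0.995588. Corrected H = 1.643750 / 0.995588 = 1.651034.
Step 5: Under H0, H ~ chi^2(3); p-value = 0.647874.
Step 6: alpha = 0.1. fail to reject H0.

H = 1.6510, df = 3, p = 0.647874, fail to reject H0.


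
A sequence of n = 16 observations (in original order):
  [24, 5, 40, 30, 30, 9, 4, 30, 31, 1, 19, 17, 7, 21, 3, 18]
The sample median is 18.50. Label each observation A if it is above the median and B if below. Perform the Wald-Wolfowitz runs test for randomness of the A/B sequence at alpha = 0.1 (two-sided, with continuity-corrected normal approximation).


Step 1: Compute median = 18.50; label A = above, B = below.
Labels in order: ABAAABBAABABBABB  (n_A = 8, n_B = 8)
Step 2: Count runs R = 10.
Step 3: Under H0 (random ordering), E[R] = 2*n_A*n_B/(n_A+n_B) + 1 = 2*8*8/16 + 1 = 9.0000.
        Var[R] = 2*n_A*n_B*(2*n_A*n_B - n_A - n_B) / ((n_A+n_B)^2 * (n_A+n_B-1)) = 14336/3840 = 3.7333.
        SD[R] = 1.9322.
Step 4: Continuity-corrected z = (R - 0.5 - E[R]) / SD[R] = (10 - 0.5 - 9.0000) / 1.9322 = 0.2588.
Step 5: Two-sided p-value via normal approximation = 2*(1 - Phi(|z|)) = 0.795809.
Step 6: alpha = 0.1. fail to reject H0.

R = 10, z = 0.2588, p = 0.795809, fail to reject H0.


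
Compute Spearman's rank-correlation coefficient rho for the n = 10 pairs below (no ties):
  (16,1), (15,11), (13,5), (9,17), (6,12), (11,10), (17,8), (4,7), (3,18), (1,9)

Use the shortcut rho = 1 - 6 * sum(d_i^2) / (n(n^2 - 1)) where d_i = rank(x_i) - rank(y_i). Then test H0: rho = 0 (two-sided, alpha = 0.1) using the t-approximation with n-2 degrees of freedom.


Step 1: Rank x and y separately (midranks; no ties here).
rank(x): 16->9, 15->8, 13->7, 9->5, 6->4, 11->6, 17->10, 4->3, 3->2, 1->1
rank(y): 1->1, 11->7, 5->2, 17->9, 12->8, 10->6, 8->4, 7->3, 18->10, 9->5
Step 2: d_i = R_x(i) - R_y(i); compute d_i^2.
  (9-1)^2=64, (8-7)^2=1, (7-2)^2=25, (5-9)^2=16, (4-8)^2=16, (6-6)^2=0, (10-4)^2=36, (3-3)^2=0, (2-10)^2=64, (1-5)^2=16
sum(d^2) = 238.
Step 3: rho = 1 - 6*238 / (10*(10^2 - 1)) = 1 - 1428/990 = -0.442424.
Step 4: Under H0, t = rho * sqrt((n-2)/(1-rho^2)) = -1.3954 ~ t(8).
Step 5: Two-sided p-value from the t-distribution with 8 df = 0.200423.
Step 6: alpha = 0.1. fail to reject H0.

rho = -0.4424, p = 0.200423, fail to reject H0 at alpha = 0.1.


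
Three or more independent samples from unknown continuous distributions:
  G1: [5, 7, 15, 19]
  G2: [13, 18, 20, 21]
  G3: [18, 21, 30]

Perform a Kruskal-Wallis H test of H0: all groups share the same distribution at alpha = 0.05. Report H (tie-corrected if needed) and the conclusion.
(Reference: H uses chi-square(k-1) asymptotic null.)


Step 1: Combine all N = 11 observations and assign midranks.
sorted (value, group, rank): (5,G1,1), (7,G1,2), (13,G2,3), (15,G1,4), (18,G2,5.5), (18,G3,5.5), (19,G1,7), (20,G2,8), (21,G2,9.5), (21,G3,9.5), (30,G3,11)
Step 2: Sum ranks within each group.
R_1 = 14 (n_1 = 4)
R_2 = 26 (n_2 = 4)
R_3 = 26 (n_3 = 3)
Step 3: H = 12/(N(N+1)) * sum(R_i^2/n_i) - 3(N+1)
     = 12/(11*12) * (14^2/4 + 26^2/4 + 26^2/3) - 3*12
     = 0.090909 * 443.333 - 36
     = 4.303030.
Step 4: Ties present; correction factor C = 1 - 12/(11^3 - 11) = 0.990909. Corrected H = 4.303030 / 0.990909 = 4.342508.
Step 5: Under H0, H ~ chi^2(2); p-value = 0.114035.
Step 6: alpha = 0.05. fail to reject H0.

H = 4.3425, df = 2, p = 0.114035, fail to reject H0.


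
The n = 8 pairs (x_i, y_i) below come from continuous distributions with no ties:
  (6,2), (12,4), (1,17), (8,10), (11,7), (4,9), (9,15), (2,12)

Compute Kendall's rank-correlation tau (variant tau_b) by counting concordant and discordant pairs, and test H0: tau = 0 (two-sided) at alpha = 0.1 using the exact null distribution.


Step 1: Enumerate the 28 unordered pairs (i,j) with i<j and classify each by sign(x_j-x_i) * sign(y_j-y_i).
  (1,2):dx=+6,dy=+2->C; (1,3):dx=-5,dy=+15->D; (1,4):dx=+2,dy=+8->C; (1,5):dx=+5,dy=+5->C
  (1,6):dx=-2,dy=+7->D; (1,7):dx=+3,dy=+13->C; (1,8):dx=-4,dy=+10->D; (2,3):dx=-11,dy=+13->D
  (2,4):dx=-4,dy=+6->D; (2,5):dx=-1,dy=+3->D; (2,6):dx=-8,dy=+5->D; (2,7):dx=-3,dy=+11->D
  (2,8):dx=-10,dy=+8->D; (3,4):dx=+7,dy=-7->D; (3,5):dx=+10,dy=-10->D; (3,6):dx=+3,dy=-8->D
  (3,7):dx=+8,dy=-2->D; (3,8):dx=+1,dy=-5->D; (4,5):dx=+3,dy=-3->D; (4,6):dx=-4,dy=-1->C
  (4,7):dx=+1,dy=+5->C; (4,8):dx=-6,dy=+2->D; (5,6):dx=-7,dy=+2->D; (5,7):dx=-2,dy=+8->D
  (5,8):dx=-9,dy=+5->D; (6,7):dx=+5,dy=+6->C; (6,8):dx=-2,dy=+3->D; (7,8):dx=-7,dy=-3->C
Step 2: C = 8, D = 20, total pairs = 28.
Step 3: tau = (C - D)/(n(n-1)/2) = (8 - 20)/28 = -0.428571.
Step 4: Exact two-sided p-value (enumerate n! = 40320 permutations of y under H0): p = 0.178869.
Step 5: alpha = 0.1. fail to reject H0.

tau_b = -0.4286 (C=8, D=20), p = 0.178869, fail to reject H0.


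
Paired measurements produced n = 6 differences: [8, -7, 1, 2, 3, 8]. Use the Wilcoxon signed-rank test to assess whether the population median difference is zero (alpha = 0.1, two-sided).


Step 1: Drop any zero differences (none here) and take |d_i|.
|d| = [8, 7, 1, 2, 3, 8]
Step 2: Midrank |d_i| (ties get averaged ranks).
ranks: |8|->5.5, |7|->4, |1|->1, |2|->2, |3|->3, |8|->5.5
Step 3: Attach original signs; sum ranks with positive sign and with negative sign.
W+ = 5.5 + 1 + 2 + 3 + 5.5 = 17
W- = 4 = 4
(Check: W+ + W- = 21 should equal n(n+1)/2 = 21.)
Step 4: Test statistic W = min(W+, W-) = 4.
Step 5: Ties in |d|, so use the tie-corrected normal approximation.
        E[W] = n(n+1)/4 = 6*7/4 = 10.5.
        Tie groups: |d|=8 (t=2); sum(t^3 - t) = 6.
        Var[W] = n(n+1)(2n+1)/24 - sum(t^3-t)/48 = 546/24 - 6/48 = 22.625.
        z = (W - E[W]) / sqrt(Var[W]) = (4 - 10.5) / 4.7566 = -1.3665.
        Two-sided p = 2*Phi(z) = 0.171773.
Step 6: alpha = 0.1. fail to reject H0.

W+ = 17, W- = 4, W = min = 4, p = 0.171773, fail to reject H0.


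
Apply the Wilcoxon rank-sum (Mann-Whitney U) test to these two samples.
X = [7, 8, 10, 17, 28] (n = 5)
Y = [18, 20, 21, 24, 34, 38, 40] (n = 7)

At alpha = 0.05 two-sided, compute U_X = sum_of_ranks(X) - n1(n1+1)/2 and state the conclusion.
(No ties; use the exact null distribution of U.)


Step 1: Combine and sort all 12 observations; assign midranks.
sorted (value, group): (7,X), (8,X), (10,X), (17,X), (18,Y), (20,Y), (21,Y), (24,Y), (28,X), (34,Y), (38,Y), (40,Y)
ranks: 7->1, 8->2, 10->3, 17->4, 18->5, 20->6, 21->7, 24->8, 28->9, 34->10, 38->11, 40->12
Step 2: Rank sum for X: R1 = 1 + 2 + 3 + 4 + 9 = 19.
Step 3: U_X = R1 - n1(n1+1)/2 = 19 - 5*6/2 = 19 - 15 = 4.
       U_Y = n1*n2 - U_X = 35 - 4 = 31.
Step 4: No ties, so the exact null distribution of U (based on enumerating the C(12,5) = 792 equally likely rank assignments) gives the two-sided p-value.
Step 5: p-value = 0.030303; compare to alpha = 0.05. reject H0.

U_X = 4, p = 0.030303, reject H0 at alpha = 0.05.


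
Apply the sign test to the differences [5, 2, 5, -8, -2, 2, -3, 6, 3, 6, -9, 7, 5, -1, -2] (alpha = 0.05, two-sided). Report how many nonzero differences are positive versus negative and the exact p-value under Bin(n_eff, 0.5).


Step 1: Discard zero differences. Original n = 15; n_eff = number of nonzero differences = 15.
Nonzero differences (with sign): +5, +2, +5, -8, -2, +2, -3, +6, +3, +6, -9, +7, +5, -1, -2
Step 2: Count signs: positive = 9, negative = 6.
Step 3: Under H0: P(positive) = 0.5, so the number of positives S ~ Bin(15, 0.5).
Step 4: Two-sided exact p-value = sum of Bin(15,0.5) probabilities at or below the observed probability = 0.607239.
Step 5: alpha = 0.05. fail to reject H0.

n_eff = 15, pos = 9, neg = 6, p = 0.607239, fail to reject H0.


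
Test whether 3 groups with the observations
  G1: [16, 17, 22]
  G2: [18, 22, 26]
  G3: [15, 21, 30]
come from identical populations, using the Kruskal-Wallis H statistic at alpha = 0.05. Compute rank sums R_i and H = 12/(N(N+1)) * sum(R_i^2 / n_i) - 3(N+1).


Step 1: Combine all N = 9 observations and assign midranks.
sorted (value, group, rank): (15,G3,1), (16,G1,2), (17,G1,3), (18,G2,4), (21,G3,5), (22,G1,6.5), (22,G2,6.5), (26,G2,8), (30,G3,9)
Step 2: Sum ranks within each group.
R_1 = 11.5 (n_1 = 3)
R_2 = 18.5 (n_2 = 3)
R_3 = 15 (n_3 = 3)
Step 3: H = 12/(N(N+1)) * sum(R_i^2/n_i) - 3(N+1)
     = 12/(9*10) * (11.5^2/3 + 18.5^2/3 + 15^2/3) - 3*10
     = 0.133333 * 233.167 - 30
     = 1.088889.
Step 4: Ties present; correction factor C = 1 - 6/(9^3 - 9) = 0.991667. Corrected H = 1.088889 / 0.991667 = 1.098039.
Step 5: Under H0, H ~ chi^2(2); p-value = 0.577516.
Step 6: alpha = 0.05. fail to reject H0.

H = 1.0980, df = 2, p = 0.577516, fail to reject H0.


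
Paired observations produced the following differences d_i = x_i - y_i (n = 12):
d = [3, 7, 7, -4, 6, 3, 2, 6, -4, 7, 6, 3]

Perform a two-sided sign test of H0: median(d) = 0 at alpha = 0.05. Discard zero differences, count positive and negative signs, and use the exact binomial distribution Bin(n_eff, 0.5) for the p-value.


Step 1: Discard zero differences. Original n = 12; n_eff = number of nonzero differences = 12.
Nonzero differences (with sign): +3, +7, +7, -4, +6, +3, +2, +6, -4, +7, +6, +3
Step 2: Count signs: positive = 10, negative = 2.
Step 3: Under H0: P(positive) = 0.5, so the number of positives S ~ Bin(12, 0.5).
Step 4: Two-sided exact p-value = sum of Bin(12,0.5) probabilities at or below the observed probability = 0.038574.
Step 5: alpha = 0.05. reject H0.

n_eff = 12, pos = 10, neg = 2, p = 0.038574, reject H0.


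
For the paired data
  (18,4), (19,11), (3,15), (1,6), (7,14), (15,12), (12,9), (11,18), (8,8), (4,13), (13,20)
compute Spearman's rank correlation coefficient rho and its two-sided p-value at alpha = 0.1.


Step 1: Rank x and y separately (midranks; no ties here).
rank(x): 18->10, 19->11, 3->2, 1->1, 7->4, 15->9, 12->7, 11->6, 8->5, 4->3, 13->8
rank(y): 4->1, 11->5, 15->9, 6->2, 14->8, 12->6, 9->4, 18->10, 8->3, 13->7, 20->11
Step 2: d_i = R_x(i) - R_y(i); compute d_i^2.
  (10-1)^2=81, (11-5)^2=36, (2-9)^2=49, (1-2)^2=1, (4-8)^2=16, (9-6)^2=9, (7-4)^2=9, (6-10)^2=16, (5-3)^2=4, (3-7)^2=16, (8-11)^2=9
sum(d^2) = 246.
Step 3: rho = 1 - 6*246 / (11*(11^2 - 1)) = 1 - 1476/1320 = -0.118182.
Step 4: Under H0, t = rho * sqrt((n-2)/(1-rho^2)) = -0.3570 ~ t(9).
Step 5: Two-sided p-value from the t-distribution with 9 df = 0.729285.
Step 6: alpha = 0.1. fail to reject H0.

rho = -0.1182, p = 0.729285, fail to reject H0 at alpha = 0.1.


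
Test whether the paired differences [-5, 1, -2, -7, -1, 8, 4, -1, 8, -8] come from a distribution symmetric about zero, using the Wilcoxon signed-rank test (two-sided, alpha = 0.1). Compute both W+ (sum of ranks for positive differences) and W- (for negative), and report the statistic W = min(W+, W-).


Step 1: Drop any zero differences (none here) and take |d_i|.
|d| = [5, 1, 2, 7, 1, 8, 4, 1, 8, 8]
Step 2: Midrank |d_i| (ties get averaged ranks).
ranks: |5|->6, |1|->2, |2|->4, |7|->7, |1|->2, |8|->9, |4|->5, |1|->2, |8|->9, |8|->9
Step 3: Attach original signs; sum ranks with positive sign and with negative sign.
W+ = 2 + 9 + 5 + 9 = 25
W- = 6 + 4 + 7 + 2 + 2 + 9 = 30
(Check: W+ + W- = 55 should equal n(n+1)/2 = 55.)
Step 4: Test statistic W = min(W+, W-) = 25.
Step 5: Ties in |d|, so use the tie-corrected normal approximation.
        E[W] = n(n+1)/4 = 10*11/4 = 27.5.
        Tie groups: |d|=1 (t=3), |d|=8 (t=3); sum(t^3 - t) = 48.
        Var[W] = n(n+1)(2n+1)/24 - sum(t^3-t)/48 = 2310/24 - 48/48 = 95.25.
        z = (W - E[W]) / sqrt(Var[W]) = (25 - 27.5) / 9.7596 = -0.2562.
        Two-sided p = 2*Phi(z) = 0.797829.
Step 6: alpha = 0.1. fail to reject H0.

W+ = 25, W- = 30, W = min = 25, p = 0.797829, fail to reject H0.


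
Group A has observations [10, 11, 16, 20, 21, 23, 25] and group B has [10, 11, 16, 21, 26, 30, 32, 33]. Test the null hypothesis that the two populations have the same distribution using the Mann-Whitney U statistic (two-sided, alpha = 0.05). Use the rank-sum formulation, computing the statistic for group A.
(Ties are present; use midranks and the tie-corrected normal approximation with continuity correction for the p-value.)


Step 1: Combine and sort all 15 observations; assign midranks.
sorted (value, group): (10,X), (10,Y), (11,X), (11,Y), (16,X), (16,Y), (20,X), (21,X), (21,Y), (23,X), (25,X), (26,Y), (30,Y), (32,Y), (33,Y)
ranks: 10->1.5, 10->1.5, 11->3.5, 11->3.5, 16->5.5, 16->5.5, 20->7, 21->8.5, 21->8.5, 23->10, 25->11, 26->12, 30->13, 32->14, 33->15
Step 2: Rank sum for X: R1 = 1.5 + 3.5 + 5.5 + 7 + 8.5 + 10 + 11 = 47.
Step 3: U_X = R1 - n1(n1+1)/2 = 47 - 7*8/2 = 47 - 28 = 19.
       U_Y = n1*n2 - U_X = 56 - 19 = 37.
Step 4: Ties are present, so use the tie-corrected normal approximation (with continuity correction) for the p-value.
Step 5: p-value = 0.323537; compare to alpha = 0.05. fail to reject H0.

U_X = 19, p = 0.323537, fail to reject H0 at alpha = 0.05.


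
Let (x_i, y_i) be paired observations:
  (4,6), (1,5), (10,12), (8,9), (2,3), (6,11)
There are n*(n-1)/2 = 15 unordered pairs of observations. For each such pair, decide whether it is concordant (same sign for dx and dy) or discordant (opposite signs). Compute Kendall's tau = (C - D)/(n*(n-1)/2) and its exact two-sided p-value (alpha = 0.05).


Step 1: Enumerate the 15 unordered pairs (i,j) with i<j and classify each by sign(x_j-x_i) * sign(y_j-y_i).
  (1,2):dx=-3,dy=-1->C; (1,3):dx=+6,dy=+6->C; (1,4):dx=+4,dy=+3->C; (1,5):dx=-2,dy=-3->C
  (1,6):dx=+2,dy=+5->C; (2,3):dx=+9,dy=+7->C; (2,4):dx=+7,dy=+4->C; (2,5):dx=+1,dy=-2->D
  (2,6):dx=+5,dy=+6->C; (3,4):dx=-2,dy=-3->C; (3,5):dx=-8,dy=-9->C; (3,6):dx=-4,dy=-1->C
  (4,5):dx=-6,dy=-6->C; (4,6):dx=-2,dy=+2->D; (5,6):dx=+4,dy=+8->C
Step 2: C = 13, D = 2, total pairs = 15.
Step 3: tau = (C - D)/(n(n-1)/2) = (13 - 2)/15 = 0.733333.
Step 4: Exact two-sided p-value (enumerate n! = 720 permutations of y under H0): p = 0.055556.
Step 5: alpha = 0.05. fail to reject H0.

tau_b = 0.7333 (C=13, D=2), p = 0.055556, fail to reject H0.


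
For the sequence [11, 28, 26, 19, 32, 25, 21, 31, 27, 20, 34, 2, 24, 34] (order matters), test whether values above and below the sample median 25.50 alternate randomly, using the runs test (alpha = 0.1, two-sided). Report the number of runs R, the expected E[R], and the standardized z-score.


Step 1: Compute median = 25.50; label A = above, B = below.
Labels in order: BAABABBAABABBA  (n_A = 7, n_B = 7)
Step 2: Count runs R = 10.
Step 3: Under H0 (random ordering), E[R] = 2*n_A*n_B/(n_A+n_B) + 1 = 2*7*7/14 + 1 = 8.0000.
        Var[R] = 2*n_A*n_B*(2*n_A*n_B - n_A - n_B) / ((n_A+n_B)^2 * (n_A+n_B-1)) = 8232/2548 = 3.2308.
        SD[R] = 1.7974.
Step 4: Continuity-corrected z = (R - 0.5 - E[R]) / SD[R] = (10 - 0.5 - 8.0000) / 1.7974 = 0.8345.
Step 5: Two-sided p-value via normal approximation = 2*(1 - Phi(|z|)) = 0.403986.
Step 6: alpha = 0.1. fail to reject H0.

R = 10, z = 0.8345, p = 0.403986, fail to reject H0.


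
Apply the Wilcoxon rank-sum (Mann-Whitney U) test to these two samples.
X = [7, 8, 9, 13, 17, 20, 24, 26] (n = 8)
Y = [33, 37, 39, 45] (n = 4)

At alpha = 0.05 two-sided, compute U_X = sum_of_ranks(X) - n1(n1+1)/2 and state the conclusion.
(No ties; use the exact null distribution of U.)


Step 1: Combine and sort all 12 observations; assign midranks.
sorted (value, group): (7,X), (8,X), (9,X), (13,X), (17,X), (20,X), (24,X), (26,X), (33,Y), (37,Y), (39,Y), (45,Y)
ranks: 7->1, 8->2, 9->3, 13->4, 17->5, 20->6, 24->7, 26->8, 33->9, 37->10, 39->11, 45->12
Step 2: Rank sum for X: R1 = 1 + 2 + 3 + 4 + 5 + 6 + 7 + 8 = 36.
Step 3: U_X = R1 - n1(n1+1)/2 = 36 - 8*9/2 = 36 - 36 = 0.
       U_Y = n1*n2 - U_X = 32 - 0 = 32.
Step 4: No ties, so the exact null distribution of U (based on enumerating the C(12,8) = 495 equally likely rank assignments) gives the two-sided p-value.
Step 5: p-value = 0.004040; compare to alpha = 0.05. reject H0.

U_X = 0, p = 0.004040, reject H0 at alpha = 0.05.


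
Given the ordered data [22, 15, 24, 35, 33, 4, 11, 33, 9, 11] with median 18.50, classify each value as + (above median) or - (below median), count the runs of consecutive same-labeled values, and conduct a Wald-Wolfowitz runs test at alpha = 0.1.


Step 1: Compute median = 18.50; label A = above, B = below.
Labels in order: ABAAABBABB  (n_A = 5, n_B = 5)
Step 2: Count runs R = 6.
Step 3: Under H0 (random ordering), E[R] = 2*n_A*n_B/(n_A+n_B) + 1 = 2*5*5/10 + 1 = 6.0000.
        Var[R] = 2*n_A*n_B*(2*n_A*n_B - n_A - n_B) / ((n_A+n_B)^2 * (n_A+n_B-1)) = 2000/900 = 2.2222.
        SD[R] = 1.4907.
Step 4: R = E[R], so z = 0 with no continuity correction.
Step 5: Two-sided p-value via normal approximation = 2*(1 - Phi(|z|)) = 1.000000.
Step 6: alpha = 0.1. fail to reject H0.

R = 6, z = 0.0000, p = 1.000000, fail to reject H0.


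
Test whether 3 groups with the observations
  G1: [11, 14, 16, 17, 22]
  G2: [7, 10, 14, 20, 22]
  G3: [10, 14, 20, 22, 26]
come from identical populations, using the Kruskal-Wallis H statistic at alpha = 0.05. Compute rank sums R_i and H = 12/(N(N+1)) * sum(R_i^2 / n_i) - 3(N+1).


Step 1: Combine all N = 15 observations and assign midranks.
sorted (value, group, rank): (7,G2,1), (10,G2,2.5), (10,G3,2.5), (11,G1,4), (14,G1,6), (14,G2,6), (14,G3,6), (16,G1,8), (17,G1,9), (20,G2,10.5), (20,G3,10.5), (22,G1,13), (22,G2,13), (22,G3,13), (26,G3,15)
Step 2: Sum ranks within each group.
R_1 = 40 (n_1 = 5)
R_2 = 33 (n_2 = 5)
R_3 = 47 (n_3 = 5)
Step 3: H = 12/(N(N+1)) * sum(R_i^2/n_i) - 3(N+1)
     = 12/(15*16) * (40^2/5 + 33^2/5 + 47^2/5) - 3*16
     = 0.050000 * 979.6 - 48
     = 0.980000.
Step 4: Ties present; correction factor C = 1 - 60/(15^3 - 15) = 0.982143. Corrected H = 0.980000 / 0.982143 = 0.997818.
Step 5: Under H0, H ~ chi^2(2); p-value = 0.607193.
Step 6: alpha = 0.05. fail to reject H0.

H = 0.9978, df = 2, p = 0.607193, fail to reject H0.


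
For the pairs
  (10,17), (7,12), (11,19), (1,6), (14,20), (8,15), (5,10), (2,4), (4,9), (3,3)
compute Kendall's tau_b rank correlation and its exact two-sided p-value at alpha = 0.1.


Step 1: Enumerate the 45 unordered pairs (i,j) with i<j and classify each by sign(x_j-x_i) * sign(y_j-y_i).
  (1,2):dx=-3,dy=-5->C; (1,3):dx=+1,dy=+2->C; (1,4):dx=-9,dy=-11->C; (1,5):dx=+4,dy=+3->C
  (1,6):dx=-2,dy=-2->C; (1,7):dx=-5,dy=-7->C; (1,8):dx=-8,dy=-13->C; (1,9):dx=-6,dy=-8->C
  (1,10):dx=-7,dy=-14->C; (2,3):dx=+4,dy=+7->C; (2,4):dx=-6,dy=-6->C; (2,5):dx=+7,dy=+8->C
  (2,6):dx=+1,dy=+3->C; (2,7):dx=-2,dy=-2->C; (2,8):dx=-5,dy=-8->C; (2,9):dx=-3,dy=-3->C
  (2,10):dx=-4,dy=-9->C; (3,4):dx=-10,dy=-13->C; (3,5):dx=+3,dy=+1->C; (3,6):dx=-3,dy=-4->C
  (3,7):dx=-6,dy=-9->C; (3,8):dx=-9,dy=-15->C; (3,9):dx=-7,dy=-10->C; (3,10):dx=-8,dy=-16->C
  (4,5):dx=+13,dy=+14->C; (4,6):dx=+7,dy=+9->C; (4,7):dx=+4,dy=+4->C; (4,8):dx=+1,dy=-2->D
  (4,9):dx=+3,dy=+3->C; (4,10):dx=+2,dy=-3->D; (5,6):dx=-6,dy=-5->C; (5,7):dx=-9,dy=-10->C
  (5,8):dx=-12,dy=-16->C; (5,9):dx=-10,dy=-11->C; (5,10):dx=-11,dy=-17->C; (6,7):dx=-3,dy=-5->C
  (6,8):dx=-6,dy=-11->C; (6,9):dx=-4,dy=-6->C; (6,10):dx=-5,dy=-12->C; (7,8):dx=-3,dy=-6->C
  (7,9):dx=-1,dy=-1->C; (7,10):dx=-2,dy=-7->C; (8,9):dx=+2,dy=+5->C; (8,10):dx=+1,dy=-1->D
  (9,10):dx=-1,dy=-6->C
Step 2: C = 42, D = 3, total pairs = 45.
Step 3: tau = (C - D)/(n(n-1)/2) = (42 - 3)/45 = 0.866667.
Step 4: Exact two-sided p-value (enumerate n! = 3628800 permutations of y under H0): p = 0.000115.
Step 5: alpha = 0.1. reject H0.

tau_b = 0.8667 (C=42, D=3), p = 0.000115, reject H0.


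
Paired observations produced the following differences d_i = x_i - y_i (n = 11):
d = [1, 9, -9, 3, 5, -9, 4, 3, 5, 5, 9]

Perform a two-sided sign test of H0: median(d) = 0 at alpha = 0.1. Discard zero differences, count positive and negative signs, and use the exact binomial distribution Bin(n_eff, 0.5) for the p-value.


Step 1: Discard zero differences. Original n = 11; n_eff = number of nonzero differences = 11.
Nonzero differences (with sign): +1, +9, -9, +3, +5, -9, +4, +3, +5, +5, +9
Step 2: Count signs: positive = 9, negative = 2.
Step 3: Under H0: P(positive) = 0.5, so the number of positives S ~ Bin(11, 0.5).
Step 4: Two-sided exact p-value = sum of Bin(11,0.5) probabilities at or below the observed probability = 0.065430.
Step 5: alpha = 0.1. reject H0.

n_eff = 11, pos = 9, neg = 2, p = 0.065430, reject H0.


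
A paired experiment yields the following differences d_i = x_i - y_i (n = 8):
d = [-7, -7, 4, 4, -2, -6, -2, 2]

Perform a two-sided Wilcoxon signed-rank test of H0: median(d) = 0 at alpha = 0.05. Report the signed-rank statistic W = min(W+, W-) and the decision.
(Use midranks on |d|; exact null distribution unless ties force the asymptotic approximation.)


Step 1: Drop any zero differences (none here) and take |d_i|.
|d| = [7, 7, 4, 4, 2, 6, 2, 2]
Step 2: Midrank |d_i| (ties get averaged ranks).
ranks: |7|->7.5, |7|->7.5, |4|->4.5, |4|->4.5, |2|->2, |6|->6, |2|->2, |2|->2
Step 3: Attach original signs; sum ranks with positive sign and with negative sign.
W+ = 4.5 + 4.5 + 2 = 11
W- = 7.5 + 7.5 + 2 + 6 + 2 = 25
(Check: W+ + W- = 36 should equal n(n+1)/2 = 36.)
Step 4: Test statistic W = min(W+, W-) = 11.
Step 5: Ties in |d|, so use the tie-corrected normal approximation.
        E[W] = n(n+1)/4 = 8*9/4 = 18.
        Tie groups: |d|=2 (t=3), |d|=4 (t=2), |d|=7 (t=2); sum(t^3 - t) = 36.
        Var[W] = n(n+1)(2n+1)/24 - sum(t^3-t)/48 = 1224/24 - 36/48 = 50.25.
        z = (W - E[W]) / sqrt(Var[W]) = (11 - 18) / 7.0887 = -0.9875.
        Two-sided p = 2*Phi(z) = 0.323405.
Step 6: alpha = 0.05. fail to reject H0.

W+ = 11, W- = 25, W = min = 11, p = 0.323405, fail to reject H0.


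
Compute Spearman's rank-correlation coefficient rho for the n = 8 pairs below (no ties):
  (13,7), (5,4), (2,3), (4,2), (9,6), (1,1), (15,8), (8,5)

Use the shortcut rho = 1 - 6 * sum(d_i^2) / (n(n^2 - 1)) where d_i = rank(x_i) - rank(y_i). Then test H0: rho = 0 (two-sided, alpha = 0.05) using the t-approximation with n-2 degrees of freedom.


Step 1: Rank x and y separately (midranks; no ties here).
rank(x): 13->7, 5->4, 2->2, 4->3, 9->6, 1->1, 15->8, 8->5
rank(y): 7->7, 4->4, 3->3, 2->2, 6->6, 1->1, 8->8, 5->5
Step 2: d_i = R_x(i) - R_y(i); compute d_i^2.
  (7-7)^2=0, (4-4)^2=0, (2-3)^2=1, (3-2)^2=1, (6-6)^2=0, (1-1)^2=0, (8-8)^2=0, (5-5)^2=0
sum(d^2) = 2.
Step 3: rho = 1 - 6*2 / (8*(8^2 - 1)) = 1 - 12/504 = 0.976190.
Step 4: Under H0, t = rho * sqrt((n-2)/(1-rho^2)) = 11.0235 ~ t(6).
Step 5: Two-sided p-value from the t-distribution with 6 df = 0.000033.
Step 6: alpha = 0.05. reject H0.

rho = 0.9762, p = 0.000033, reject H0 at alpha = 0.05.


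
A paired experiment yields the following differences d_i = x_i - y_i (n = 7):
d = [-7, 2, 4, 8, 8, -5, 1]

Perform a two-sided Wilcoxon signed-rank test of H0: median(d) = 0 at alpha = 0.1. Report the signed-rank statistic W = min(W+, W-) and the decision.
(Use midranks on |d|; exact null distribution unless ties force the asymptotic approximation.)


Step 1: Drop any zero differences (none here) and take |d_i|.
|d| = [7, 2, 4, 8, 8, 5, 1]
Step 2: Midrank |d_i| (ties get averaged ranks).
ranks: |7|->5, |2|->2, |4|->3, |8|->6.5, |8|->6.5, |5|->4, |1|->1
Step 3: Attach original signs; sum ranks with positive sign and with negative sign.
W+ = 2 + 3 + 6.5 + 6.5 + 1 = 19
W- = 5 + 4 = 9
(Check: W+ + W- = 28 should equal n(n+1)/2 = 28.)
Step 4: Test statistic W = min(W+, W-) = 9.
Step 5: Ties in |d|, so use the tie-corrected normal approximation.
        E[W] = n(n+1)/4 = 7*8/4 = 14.
        Tie groups: |d|=8 (t=2); sum(t^3 - t) = 6.
        Var[W] = n(n+1)(2n+1)/24 - sum(t^3-t)/48 = 840/24 - 6/48 = 34.875.
        z = (W - E[W]) / sqrt(Var[W]) = (9 - 14) / 5.9055 = -0.8467.
        Two-sided p = 2*Phi(z) = 0.397180.
Step 6: alpha = 0.1. fail to reject H0.

W+ = 19, W- = 9, W = min = 9, p = 0.397180, fail to reject H0.


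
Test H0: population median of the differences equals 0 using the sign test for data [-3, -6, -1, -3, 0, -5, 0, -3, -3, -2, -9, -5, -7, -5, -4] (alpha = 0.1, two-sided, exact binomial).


Step 1: Discard zero differences. Original n = 15; n_eff = number of nonzero differences = 13.
Nonzero differences (with sign): -3, -6, -1, -3, -5, -3, -3, -2, -9, -5, -7, -5, -4
Step 2: Count signs: positive = 0, negative = 13.
Step 3: Under H0: P(positive) = 0.5, so the number of positives S ~ Bin(13, 0.5).
Step 4: Two-sided exact p-value = sum of Bin(13,0.5) probabilities at or below the observed probability = 0.000244.
Step 5: alpha = 0.1. reject H0.

n_eff = 13, pos = 0, neg = 13, p = 0.000244, reject H0.


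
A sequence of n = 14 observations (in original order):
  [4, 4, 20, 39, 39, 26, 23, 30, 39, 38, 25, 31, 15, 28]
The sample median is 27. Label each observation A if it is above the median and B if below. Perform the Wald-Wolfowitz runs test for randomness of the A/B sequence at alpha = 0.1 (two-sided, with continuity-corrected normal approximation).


Step 1: Compute median = 27; label A = above, B = below.
Labels in order: BBBAABBAAABABA  (n_A = 7, n_B = 7)
Step 2: Count runs R = 8.
Step 3: Under H0 (random ordering), E[R] = 2*n_A*n_B/(n_A+n_B) + 1 = 2*7*7/14 + 1 = 8.0000.
        Var[R] = 2*n_A*n_B*(2*n_A*n_B - n_A - n_B) / ((n_A+n_B)^2 * (n_A+n_B-1)) = 8232/2548 = 3.2308.
        SD[R] = 1.7974.
Step 4: R = E[R], so z = 0 with no continuity correction.
Step 5: Two-sided p-value via normal approximation = 2*(1 - Phi(|z|)) = 1.000000.
Step 6: alpha = 0.1. fail to reject H0.

R = 8, z = 0.0000, p = 1.000000, fail to reject H0.


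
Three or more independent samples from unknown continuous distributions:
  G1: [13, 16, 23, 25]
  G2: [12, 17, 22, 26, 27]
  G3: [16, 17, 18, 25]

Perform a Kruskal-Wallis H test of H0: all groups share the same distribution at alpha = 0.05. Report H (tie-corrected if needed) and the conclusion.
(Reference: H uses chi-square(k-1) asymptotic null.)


Step 1: Combine all N = 13 observations and assign midranks.
sorted (value, group, rank): (12,G2,1), (13,G1,2), (16,G1,3.5), (16,G3,3.5), (17,G2,5.5), (17,G3,5.5), (18,G3,7), (22,G2,8), (23,G1,9), (25,G1,10.5), (25,G3,10.5), (26,G2,12), (27,G2,13)
Step 2: Sum ranks within each group.
R_1 = 25 (n_1 = 4)
R_2 = 39.5 (n_2 = 5)
R_3 = 26.5 (n_3 = 4)
Step 3: H = 12/(N(N+1)) * sum(R_i^2/n_i) - 3(N+1)
     = 12/(13*14) * (25^2/4 + 39.5^2/5 + 26.5^2/4) - 3*14
     = 0.065934 * 643.862 - 42
     = 0.452473.
Step 4: Ties present; correction factor C = 1 - 18/(13^3 - 13) = 0.991758. Corrected H = 0.452473 / 0.991758 = 0.456233.
Step 5: Under H0, H ~ chi^2(2); p-value = 0.796032.
Step 6: alpha = 0.05. fail to reject H0.

H = 0.4562, df = 2, p = 0.796032, fail to reject H0.


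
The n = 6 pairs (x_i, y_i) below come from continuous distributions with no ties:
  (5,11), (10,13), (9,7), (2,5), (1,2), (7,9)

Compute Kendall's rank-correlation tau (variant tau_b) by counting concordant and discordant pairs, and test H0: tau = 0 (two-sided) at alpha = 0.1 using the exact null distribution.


Step 1: Enumerate the 15 unordered pairs (i,j) with i<j and classify each by sign(x_j-x_i) * sign(y_j-y_i).
  (1,2):dx=+5,dy=+2->C; (1,3):dx=+4,dy=-4->D; (1,4):dx=-3,dy=-6->C; (1,5):dx=-4,dy=-9->C
  (1,6):dx=+2,dy=-2->D; (2,3):dx=-1,dy=-6->C; (2,4):dx=-8,dy=-8->C; (2,5):dx=-9,dy=-11->C
  (2,6):dx=-3,dy=-4->C; (3,4):dx=-7,dy=-2->C; (3,5):dx=-8,dy=-5->C; (3,6):dx=-2,dy=+2->D
  (4,5):dx=-1,dy=-3->C; (4,6):dx=+5,dy=+4->C; (5,6):dx=+6,dy=+7->C
Step 2: C = 12, D = 3, total pairs = 15.
Step 3: tau = (C - D)/(n(n-1)/2) = (12 - 3)/15 = 0.600000.
Step 4: Exact two-sided p-value (enumerate n! = 720 permutations of y under H0): p = 0.136111.
Step 5: alpha = 0.1. fail to reject H0.

tau_b = 0.6000 (C=12, D=3), p = 0.136111, fail to reject H0.


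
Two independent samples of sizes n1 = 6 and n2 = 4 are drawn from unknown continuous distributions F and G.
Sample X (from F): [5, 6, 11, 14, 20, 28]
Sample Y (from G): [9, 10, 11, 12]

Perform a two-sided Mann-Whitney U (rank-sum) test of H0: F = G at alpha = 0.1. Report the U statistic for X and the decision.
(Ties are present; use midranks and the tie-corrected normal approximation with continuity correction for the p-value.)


Step 1: Combine and sort all 10 observations; assign midranks.
sorted (value, group): (5,X), (6,X), (9,Y), (10,Y), (11,X), (11,Y), (12,Y), (14,X), (20,X), (28,X)
ranks: 5->1, 6->2, 9->3, 10->4, 11->5.5, 11->5.5, 12->7, 14->8, 20->9, 28->10
Step 2: Rank sum for X: R1 = 1 + 2 + 5.5 + 8 + 9 + 10 = 35.5.
Step 3: U_X = R1 - n1(n1+1)/2 = 35.5 - 6*7/2 = 35.5 - 21 = 14.5.
       U_Y = n1*n2 - U_X = 24 - 14.5 = 9.5.
Step 4: Ties are present, so use the tie-corrected normal approximation (with continuity correction) for the p-value.
Step 5: p-value = 0.668870; compare to alpha = 0.1. fail to reject H0.

U_X = 14.5, p = 0.668870, fail to reject H0 at alpha = 0.1.


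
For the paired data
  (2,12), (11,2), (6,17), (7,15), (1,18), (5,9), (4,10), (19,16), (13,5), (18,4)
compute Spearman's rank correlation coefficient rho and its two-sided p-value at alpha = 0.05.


Step 1: Rank x and y separately (midranks; no ties here).
rank(x): 2->2, 11->7, 6->5, 7->6, 1->1, 5->4, 4->3, 19->10, 13->8, 18->9
rank(y): 12->6, 2->1, 17->9, 15->7, 18->10, 9->4, 10->5, 16->8, 5->3, 4->2
Step 2: d_i = R_x(i) - R_y(i); compute d_i^2.
  (2-6)^2=16, (7-1)^2=36, (5-9)^2=16, (6-7)^2=1, (1-10)^2=81, (4-4)^2=0, (3-5)^2=4, (10-8)^2=4, (8-3)^2=25, (9-2)^2=49
sum(d^2) = 232.
Step 3: rho = 1 - 6*232 / (10*(10^2 - 1)) = 1 - 1392/990 = -0.406061.
Step 4: Under H0, t = rho * sqrt((n-2)/(1-rho^2)) = -1.2568 ~ t(8).
Step 5: Two-sided p-value from the t-distribution with 8 df = 0.244282.
Step 6: alpha = 0.05. fail to reject H0.

rho = -0.4061, p = 0.244282, fail to reject H0 at alpha = 0.05.


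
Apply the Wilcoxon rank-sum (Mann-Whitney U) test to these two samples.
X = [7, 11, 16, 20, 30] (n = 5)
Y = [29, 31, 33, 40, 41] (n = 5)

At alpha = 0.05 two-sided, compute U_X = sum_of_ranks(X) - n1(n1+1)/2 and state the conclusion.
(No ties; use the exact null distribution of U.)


Step 1: Combine and sort all 10 observations; assign midranks.
sorted (value, group): (7,X), (11,X), (16,X), (20,X), (29,Y), (30,X), (31,Y), (33,Y), (40,Y), (41,Y)
ranks: 7->1, 11->2, 16->3, 20->4, 29->5, 30->6, 31->7, 33->8, 40->9, 41->10
Step 2: Rank sum for X: R1 = 1 + 2 + 3 + 4 + 6 = 16.
Step 3: U_X = R1 - n1(n1+1)/2 = 16 - 5*6/2 = 16 - 15 = 1.
       U_Y = n1*n2 - U_X = 25 - 1 = 24.
Step 4: No ties, so the exact null distribution of U (based on enumerating the C(10,5) = 252 equally likely rank assignments) gives the two-sided p-value.
Step 5: p-value = 0.015873; compare to alpha = 0.05. reject H0.

U_X = 1, p = 0.015873, reject H0 at alpha = 0.05.


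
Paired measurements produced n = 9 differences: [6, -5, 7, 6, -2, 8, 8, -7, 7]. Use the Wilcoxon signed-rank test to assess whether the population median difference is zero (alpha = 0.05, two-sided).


Step 1: Drop any zero differences (none here) and take |d_i|.
|d| = [6, 5, 7, 6, 2, 8, 8, 7, 7]
Step 2: Midrank |d_i| (ties get averaged ranks).
ranks: |6|->3.5, |5|->2, |7|->6, |6|->3.5, |2|->1, |8|->8.5, |8|->8.5, |7|->6, |7|->6
Step 3: Attach original signs; sum ranks with positive sign and with negative sign.
W+ = 3.5 + 6 + 3.5 + 8.5 + 8.5 + 6 = 36
W- = 2 + 1 + 6 = 9
(Check: W+ + W- = 45 should equal n(n+1)/2 = 45.)
Step 4: Test statistic W = min(W+, W-) = 9.
Step 5: Ties in |d|, so use the tie-corrected normal approximation.
        E[W] = n(n+1)/4 = 9*10/4 = 22.5.
        Tie groups: |d|=6 (t=2), |d|=7 (t=3), |d|=8 (t=2); sum(t^3 - t) = 36.
        Var[W] = n(n+1)(2n+1)/24 - sum(t^3-t)/48 = 1710/24 - 36/48 = 70.5.
        z = (W - E[W]) / sqrt(Var[W]) = (9 - 22.5) / 8.3964 = -1.6078.
        Two-sided p = 2*Phi(z) = 0.107873.
Step 6: alpha = 0.05. fail to reject H0.

W+ = 36, W- = 9, W = min = 9, p = 0.107873, fail to reject H0.


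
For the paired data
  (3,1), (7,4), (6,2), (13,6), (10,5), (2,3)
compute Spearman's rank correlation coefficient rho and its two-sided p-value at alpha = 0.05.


Step 1: Rank x and y separately (midranks; no ties here).
rank(x): 3->2, 7->4, 6->3, 13->6, 10->5, 2->1
rank(y): 1->1, 4->4, 2->2, 6->6, 5->5, 3->3
Step 2: d_i = R_x(i) - R_y(i); compute d_i^2.
  (2-1)^2=1, (4-4)^2=0, (3-2)^2=1, (6-6)^2=0, (5-5)^2=0, (1-3)^2=4
sum(d^2) = 6.
Step 3: rho = 1 - 6*6 / (6*(6^2 - 1)) = 1 - 36/210 = 0.828571.
Step 4: Under H0, t = rho * sqrt((n-2)/(1-rho^2)) = 2.9598 ~ t(4).
Step 5: Two-sided p-value from the t-distribution with 4 df = 0.041563.
Step 6: alpha = 0.05. reject H0.

rho = 0.8286, p = 0.041563, reject H0 at alpha = 0.05.


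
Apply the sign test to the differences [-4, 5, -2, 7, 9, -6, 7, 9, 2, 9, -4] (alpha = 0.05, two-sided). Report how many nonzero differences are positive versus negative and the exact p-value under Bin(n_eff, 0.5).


Step 1: Discard zero differences. Original n = 11; n_eff = number of nonzero differences = 11.
Nonzero differences (with sign): -4, +5, -2, +7, +9, -6, +7, +9, +2, +9, -4
Step 2: Count signs: positive = 7, negative = 4.
Step 3: Under H0: P(positive) = 0.5, so the number of positives S ~ Bin(11, 0.5).
Step 4: Two-sided exact p-value = sum of Bin(11,0.5) probabilities at or below the observed probability = 0.548828.
Step 5: alpha = 0.05. fail to reject H0.

n_eff = 11, pos = 7, neg = 4, p = 0.548828, fail to reject H0.


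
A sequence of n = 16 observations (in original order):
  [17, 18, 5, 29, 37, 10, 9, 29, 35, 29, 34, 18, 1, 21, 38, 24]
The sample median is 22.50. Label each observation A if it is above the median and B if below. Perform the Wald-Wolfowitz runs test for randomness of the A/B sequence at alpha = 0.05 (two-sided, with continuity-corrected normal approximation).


Step 1: Compute median = 22.50; label A = above, B = below.
Labels in order: BBBAABBAAAABBBAA  (n_A = 8, n_B = 8)
Step 2: Count runs R = 6.
Step 3: Under H0 (random ordering), E[R] = 2*n_A*n_B/(n_A+n_B) + 1 = 2*8*8/16 + 1 = 9.0000.
        Var[R] = 2*n_A*n_B*(2*n_A*n_B - n_A - n_B) / ((n_A+n_B)^2 * (n_A+n_B-1)) = 14336/3840 = 3.7333.
        SD[R] = 1.9322.
Step 4: Continuity-corrected z = (R + 0.5 - E[R]) / SD[R] = (6 + 0.5 - 9.0000) / 1.9322 = -1.2939.
Step 5: Two-sided p-value via normal approximation = 2*(1 - Phi(|z|)) = 0.195709.
Step 6: alpha = 0.05. fail to reject H0.

R = 6, z = -1.2939, p = 0.195709, fail to reject H0.


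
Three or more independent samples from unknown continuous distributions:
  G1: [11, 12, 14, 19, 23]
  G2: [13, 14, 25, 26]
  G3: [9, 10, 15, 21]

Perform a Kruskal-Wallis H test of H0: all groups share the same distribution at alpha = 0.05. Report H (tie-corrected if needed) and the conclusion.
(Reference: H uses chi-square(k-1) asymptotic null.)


Step 1: Combine all N = 13 observations and assign midranks.
sorted (value, group, rank): (9,G3,1), (10,G3,2), (11,G1,3), (12,G1,4), (13,G2,5), (14,G1,6.5), (14,G2,6.5), (15,G3,8), (19,G1,9), (21,G3,10), (23,G1,11), (25,G2,12), (26,G2,13)
Step 2: Sum ranks within each group.
R_1 = 33.5 (n_1 = 5)
R_2 = 36.5 (n_2 = 4)
R_3 = 21 (n_3 = 4)
Step 3: H = 12/(N(N+1)) * sum(R_i^2/n_i) - 3(N+1)
     = 12/(13*14) * (33.5^2/5 + 36.5^2/4 + 21^2/4) - 3*14
     = 0.065934 * 667.763 - 42
     = 2.028297.
Step 4: Ties present; correction factor C = 1 - 6/(13^3 - 13) = 0.997253. Corrected H = 2.028297 / 0.997253 = 2.033884.
Step 5: Under H0, H ~ chi^2(2); p-value = 0.361699.
Step 6: alpha = 0.05. fail to reject H0.

H = 2.0339, df = 2, p = 0.361699, fail to reject H0.


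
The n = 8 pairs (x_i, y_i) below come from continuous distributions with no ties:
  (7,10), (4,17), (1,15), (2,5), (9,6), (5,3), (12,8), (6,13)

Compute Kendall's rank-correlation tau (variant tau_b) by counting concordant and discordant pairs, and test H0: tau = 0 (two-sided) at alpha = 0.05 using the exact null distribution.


Step 1: Enumerate the 28 unordered pairs (i,j) with i<j and classify each by sign(x_j-x_i) * sign(y_j-y_i).
  (1,2):dx=-3,dy=+7->D; (1,3):dx=-6,dy=+5->D; (1,4):dx=-5,dy=-5->C; (1,5):dx=+2,dy=-4->D
  (1,6):dx=-2,dy=-7->C; (1,7):dx=+5,dy=-2->D; (1,8):dx=-1,dy=+3->D; (2,3):dx=-3,dy=-2->C
  (2,4):dx=-2,dy=-12->C; (2,5):dx=+5,dy=-11->D; (2,6):dx=+1,dy=-14->D; (2,7):dx=+8,dy=-9->D
  (2,8):dx=+2,dy=-4->D; (3,4):dx=+1,dy=-10->D; (3,5):dx=+8,dy=-9->D; (3,6):dx=+4,dy=-12->D
  (3,7):dx=+11,dy=-7->D; (3,8):dx=+5,dy=-2->D; (4,5):dx=+7,dy=+1->C; (4,6):dx=+3,dy=-2->D
  (4,7):dx=+10,dy=+3->C; (4,8):dx=+4,dy=+8->C; (5,6):dx=-4,dy=-3->C; (5,7):dx=+3,dy=+2->C
  (5,8):dx=-3,dy=+7->D; (6,7):dx=+7,dy=+5->C; (6,8):dx=+1,dy=+10->C; (7,8):dx=-6,dy=+5->D
Step 2: C = 11, D = 17, total pairs = 28.
Step 3: tau = (C - D)/(n(n-1)/2) = (11 - 17)/28 = -0.214286.
Step 4: Exact two-sided p-value (enumerate n! = 40320 permutations of y under H0): p = 0.548413.
Step 5: alpha = 0.05. fail to reject H0.

tau_b = -0.2143 (C=11, D=17), p = 0.548413, fail to reject H0.


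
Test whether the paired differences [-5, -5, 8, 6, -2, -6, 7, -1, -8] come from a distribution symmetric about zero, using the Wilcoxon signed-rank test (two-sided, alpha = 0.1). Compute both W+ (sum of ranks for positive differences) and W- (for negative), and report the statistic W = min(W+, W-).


Step 1: Drop any zero differences (none here) and take |d_i|.
|d| = [5, 5, 8, 6, 2, 6, 7, 1, 8]
Step 2: Midrank |d_i| (ties get averaged ranks).
ranks: |5|->3.5, |5|->3.5, |8|->8.5, |6|->5.5, |2|->2, |6|->5.5, |7|->7, |1|->1, |8|->8.5
Step 3: Attach original signs; sum ranks with positive sign and with negative sign.
W+ = 8.5 + 5.5 + 7 = 21
W- = 3.5 + 3.5 + 2 + 5.5 + 1 + 8.5 = 24
(Check: W+ + W- = 45 should equal n(n+1)/2 = 45.)
Step 4: Test statistic W = min(W+, W-) = 21.
Step 5: Ties in |d|, so use the tie-corrected normal approximation.
        E[W] = n(n+1)/4 = 9*10/4 = 22.5.
        Tie groups: |d|=5 (t=2), |d|=6 (t=2), |d|=8 (t=2); sum(t^3 - t) = 18.
        Var[W] = n(n+1)(2n+1)/24 - sum(t^3-t)/48 = 1710/24 - 18/48 = 70.875.
        z = (W - E[W]) / sqrt(Var[W]) = (21 - 22.5) / 8.4187 = -0.1782.
        Two-sided p = 2*Phi(z) = 0.858586.
Step 6: alpha = 0.1. fail to reject H0.

W+ = 21, W- = 24, W = min = 21, p = 0.858586, fail to reject H0.
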